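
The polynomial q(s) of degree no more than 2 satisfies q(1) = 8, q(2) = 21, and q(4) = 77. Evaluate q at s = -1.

Write q(s) = as^2 + bs + c. Substituting each data point gives a linear system:
  a + b + c = 8
  4a + 2b + c = 21
  16a + 4b + c = 77
Solving the system yields a = 5, b = -2, c = 5.
So q(s) = 5s^2 - 2s + 5.
Then q(-1) = 12.

12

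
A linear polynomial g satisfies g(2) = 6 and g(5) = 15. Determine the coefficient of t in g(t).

3

Write g(t) = at + b. Substituting each data point gives a linear system:
  2a + b = 6
  5a + b = 15
Solving the system yields a = 3, b = 0.
So g(t) = 3t.
The leading coefficient is 3.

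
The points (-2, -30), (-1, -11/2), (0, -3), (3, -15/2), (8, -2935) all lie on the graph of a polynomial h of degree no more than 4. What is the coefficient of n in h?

Write h(n) = an^4 + bn^3 + cn^2 + dn + e. Substituting each data point gives a linear system:
  16a - 8b + 4c - 2d + e = -30
  a - b + c - d + e = -11/2
  e = -3
  81a + 27b + 9c + 3d + e = -15/2
  4096a + 512b + 64c + 8d + e = -2935
Solving the system yields a = -1, b = 2, c = 2, d = 3/2, e = -3.
So h(n) = -n⁴ + 2n³ + 2n² + (3/2)n - 3.
The coefficient of n is 3/2.

3/2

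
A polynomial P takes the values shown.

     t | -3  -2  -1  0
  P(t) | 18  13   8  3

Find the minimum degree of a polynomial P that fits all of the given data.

Forward differences of the values at t = -3, -2, -1, 0:
  P  : 18  13  8  3
  Δ  : -5  -5  -5
  Δ^2: 0  0
  Δ^3: 0
The first differences are constant (-5) and nonzero, while all higher differences vanish, so the minimal degree is 1.

1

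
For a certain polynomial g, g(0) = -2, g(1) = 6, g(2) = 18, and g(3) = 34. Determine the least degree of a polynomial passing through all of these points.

2

Forward differences of the values at x = 0, 1, 2, 3:
  g  : -2  6  18  34
  Δ  : 8  12  16
  Δ^2: 4  4
  Δ^3: 0
The second differences are constant (4) and nonzero, while all higher differences vanish, so the minimal degree is 2.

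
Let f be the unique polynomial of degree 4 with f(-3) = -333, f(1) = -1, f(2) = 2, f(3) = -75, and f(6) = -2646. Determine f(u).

Write f(u) = au^4 + bu^3 + cu^2 + du + e. Substituting each data point gives a linear system:
  81a - 27b + 9c - 3d + e = -333
  a + b + c + d + e = -1
  16a + 8b + 4c + 2d + e = 2
  81a + 27b + 9c + 3d + e = -75
  1296a + 216b + 36c + 6d + e = -2646
Solving the system yields a = -3, b = 5, c = 5, d = -2, e = -6.
So f(u) = -3u^4 + 5u^3 + 5u^2 - 2u - 6.
Check: f(3) = -75. ✓

f(u) = -3u^4 + 5u^3 + 5u^2 - 2u - 6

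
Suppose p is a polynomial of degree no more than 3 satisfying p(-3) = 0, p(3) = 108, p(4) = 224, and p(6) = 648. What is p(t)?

Using the Lagrange interpolation formula with nodes -3, 3, 4, 6:
  L_0(t) = (t - 3)(t - 4)(t - 6) / -378
  L_1(t) = (t + 3)(t - 4)(t - 6) / 18
  L_2(t) = (t + 3)(t - 3)(t - 6) / -14
  L_3(t) = (t + 3)(t - 3)(t - 4) / 54
Then p(t) = 0·L_0(t) + 108·L_1(t) + 224·L_2(t) + 648·L_3(t).
Expanding and collecting terms gives p(t) = 2t^3 + 6t^2.
Check: p(3) = 108. ✓

p(t) = 2t^3 + 6t^2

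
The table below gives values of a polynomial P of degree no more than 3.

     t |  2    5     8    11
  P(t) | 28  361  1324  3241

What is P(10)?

2476

Forward differences of the values at t = 2, 5, 8, 11:
  P  : 28  361  1324  3241
  Δ  : 333  963  1917
  Δ^2: 630  954
  Δ^3: 324
The third differences are constant, confirming degree 3.
Interpolating (Newton forward form) and evaluating at t = 10 gives P(10) = 2476.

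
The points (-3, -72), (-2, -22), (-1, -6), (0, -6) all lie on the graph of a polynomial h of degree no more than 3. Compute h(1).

Write h(s) = as^3 + bs^2 + cs + d. Substituting each data point gives a linear system:
  -27a + 9b - 3c + d = -72
  -8a + 4b - 2c + d = -22
  -a + b - c + d = -6
  d = -6
Solving the system yields a = 3, b = 1, c = -2, d = -6.
So h(s) = 3s^3 + s^2 - 2s - 6.
Then h(1) = -4.

-4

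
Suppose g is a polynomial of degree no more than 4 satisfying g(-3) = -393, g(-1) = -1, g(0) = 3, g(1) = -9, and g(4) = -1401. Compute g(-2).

-75

Write g(s) = as^4 + bs^3 + cs^2 + ds + e. Substituting each data point gives a linear system:
  81a - 27b + 9c - 3d + e = -393
  a - b + c - d + e = -1
  e = 3
  a + b + c + d + e = -9
  256a + 64b + 16c + 4d + e = -1401
Solving the system yields a = -5, b = -1, c = -3, d = -3, e = 3.
So g(s) = -5s^4 - s^3 - 3s^2 - 3s + 3.
Then g(-2) = -75.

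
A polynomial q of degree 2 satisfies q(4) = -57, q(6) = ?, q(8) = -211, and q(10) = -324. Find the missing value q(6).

The 3 known points determine the degree-2 polynomial uniquely.
Write q(x) = ax^2 + bx + c. Substituting each data point gives a linear system:
  16a + 4b + c = -57
  64a + 8b + c = -211
  100a + 10b + c = -324
Solving the system yields a = -3, b = -5/2, c = 1.
So q(x) = -3x^2 - (5/2)x + 1.
Then q(6) = -122.

-122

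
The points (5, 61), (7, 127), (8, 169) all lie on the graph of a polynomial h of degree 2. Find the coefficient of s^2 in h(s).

3

Write h(s) = as^2 + bs + c. Substituting each data point gives a linear system:
  25a + 5b + c = 61
  49a + 7b + c = 127
  64a + 8b + c = 169
Solving the system yields a = 3, b = -3, c = 1.
So h(s) = 3s^2 - 3s + 1.
The leading coefficient is 3.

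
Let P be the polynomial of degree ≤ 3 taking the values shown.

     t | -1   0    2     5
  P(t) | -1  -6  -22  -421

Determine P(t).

P(t) = -4t^3 + 3t^2 + 2t - 6

Using the Lagrange interpolation formula with nodes -1, 0, 2, 5:
  L_0(t) = t(t - 2)(t - 5) / -18
  L_1(t) = (t + 1)(t - 2)(t - 5) / 10
  L_2(t) = (t + 1)t(t - 5) / -18
  L_3(t) = (t + 1)t(t - 2) / 90
Then P(t) = -1·L_0(t) - 6·L_1(t) - 22·L_2(t) - 421·L_3(t).
Expanding and collecting terms gives P(t) = -4t^3 + 3t^2 + 2t - 6.
Check: P(2) = -22. ✓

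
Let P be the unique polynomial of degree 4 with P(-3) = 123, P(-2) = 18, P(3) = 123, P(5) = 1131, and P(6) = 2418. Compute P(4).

438

Using the Lagrange interpolation formula with nodes -3, -2, 3, 5, 6:
  L_0(x) = (x + 2)(x - 3)(x - 5)(x - 6) / 432
  L_1(x) = (x + 3)(x - 3)(x - 5)(x - 6) / -280
  L_2(x) = (x + 3)(x + 2)(x - 5)(x - 6) / 180
  L_3(x) = (x + 3)(x + 2)(x - 3)(x - 6) / -112
  L_4(x) = (x + 3)(x + 2)(x - 3)(x - 5) / 216
Then P(x) = 123·L_0(x) + 18·L_1(x) + 123·L_2(x) + 1131·L_3(x) + 2418·L_4(x).
Expanding and collecting terms gives P(x) = 2x⁴ - 5x² + 6.
Evaluating at x = 4: P(4) = 438.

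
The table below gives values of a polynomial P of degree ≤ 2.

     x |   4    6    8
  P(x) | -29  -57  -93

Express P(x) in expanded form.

Write P(x) = ax^2 + bx + c. Substituting each data point gives a linear system:
  16a + 4b + c = -29
  36a + 6b + c = -57
  64a + 8b + c = -93
Solving the system yields a = -1, b = -4, c = 3.
So P(x) = -x^2 - 4x + 3.
Check: P(4) = -29. ✓

P(x) = -x^2 - 4x + 3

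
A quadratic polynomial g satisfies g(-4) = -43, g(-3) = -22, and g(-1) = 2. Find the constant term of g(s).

Write g(s) = as^2 + bs + c. Substituting each data point gives a linear system:
  16a - 4b + c = -43
  9a - 3b + c = -22
  a - b + c = 2
Solving the system yields a = -3, b = 0, c = 5.
So g(s) = -3s^2 + 5.
The constant term is 5.

5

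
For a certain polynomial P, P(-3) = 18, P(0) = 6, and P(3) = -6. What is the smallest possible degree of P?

Forward differences of the values at s = -3, 0, 3:
  P  : 18  6  -6
  Δ  : -12  -12
  Δ^2: 0
The first differences are constant (-12) and nonzero, while all higher differences vanish, so the minimal degree is 1.

1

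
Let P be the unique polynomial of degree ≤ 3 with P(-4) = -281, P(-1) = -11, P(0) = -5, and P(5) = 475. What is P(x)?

Write P(x) = ax^3 + bx^2 + cx + d. Substituting each data point gives a linear system:
  -64a + 16b - 4c + d = -281
  -a + b - c + d = -11
  d = -5
  125a + 25b + 5c + d = 475
Solving the system yields a = 4, b = -1, c = 1, d = -5.
So P(x) = 4x^3 - x^2 + x - 5.
Check: P(5) = 475. ✓

P(x) = 4x^3 - x^2 + x - 5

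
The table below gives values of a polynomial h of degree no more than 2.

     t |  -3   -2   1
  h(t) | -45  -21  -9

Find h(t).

Write h(t) = at^2 + bt + c. Substituting each data point gives a linear system:
  9a - 3b + c = -45
  4a - 2b + c = -21
  a + b + c = -9
Solving the system yields a = -5, b = -1, c = -3.
So h(t) = -5t^2 - t - 3.
Check: h(-2) = -21. ✓

h(t) = -5t^2 - t - 3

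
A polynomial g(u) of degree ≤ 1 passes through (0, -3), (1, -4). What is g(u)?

g(u) = -u - 3

Write g(u) = au + b. Substituting each data point gives a linear system:
  b = -3
  a + b = -4
Solving the system yields a = -1, b = -3.
So g(u) = -u - 3.
Check: g(0) = -3. ✓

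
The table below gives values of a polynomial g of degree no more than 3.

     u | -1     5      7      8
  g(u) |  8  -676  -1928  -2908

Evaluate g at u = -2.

Using the Lagrange interpolation formula with nodes -1, 5, 7, 8:
  L_0(u) = (u - 5)(u - 7)(u - 8) / -432
  L_1(u) = (u + 1)(u - 7)(u - 8) / 36
  L_2(u) = (u + 1)(u - 5)(u - 8) / -16
  L_3(u) = (u + 1)(u - 5)(u - 7) / 27
Then g(u) = 8·L_0(u) - 676·L_1(u) - 1928·L_2(u) - 2908·L_3(u).
Expanding and collecting terms gives g(u) = -6u^3 + 2u^2 + 4u + 4.
Evaluating at u = -2: g(-2) = 52.

52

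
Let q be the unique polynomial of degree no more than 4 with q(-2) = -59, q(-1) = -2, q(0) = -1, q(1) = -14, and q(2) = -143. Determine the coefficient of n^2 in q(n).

-1

Write q(n) = an^4 + bn^3 + cn^2 + dn + e. Substituting each data point gives a linear system:
  16a - 8b + 4c - 2d + e = -59
  a - b + c - d + e = -2
  e = -1
  a + b + c + d + e = -14
  16a + 8b + 4c + 2d + e = -143
Solving the system yields a = -6, b = -5, c = -1, d = -1, e = -1.
So q(n) = -6n^4 - 5n^3 - n^2 - n - 1.
The coefficient of n^2 is -1.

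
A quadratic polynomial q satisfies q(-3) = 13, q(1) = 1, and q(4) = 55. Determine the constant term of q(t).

Write q(t) = at^2 + bt + c. Substituting each data point gives a linear system:
  9a - 3b + c = 13
  a + b + c = 1
  16a + 4b + c = 55
Solving the system yields a = 3, b = 3, c = -5.
So q(t) = 3t² + 3t - 5.
The constant term is -5.

-5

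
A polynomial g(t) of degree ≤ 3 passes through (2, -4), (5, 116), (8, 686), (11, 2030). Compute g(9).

Write g(t) = at^3 + bt^2 + ct + d. Substituting each data point gives a linear system:
  8a + 4b + 2c + d = -4
  125a + 25b + 5c + d = 116
  512a + 64b + 8c + d = 686
  1331a + 121b + 11c + d = 2030
Solving the system yields a = 2, b = -5, c = -3, d = 6.
So g(t) = 2t³ - 5t² - 3t + 6.
Then g(9) = 1032.

1032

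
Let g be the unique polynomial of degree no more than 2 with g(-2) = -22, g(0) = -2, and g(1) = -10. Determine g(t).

g(t) = -6t^2 - 2t - 2

Using the Lagrange interpolation formula with nodes -2, 0, 1:
  L_0(t) = t(t - 1) / 6
  L_1(t) = (t + 2)(t - 1) / -2
  L_2(t) = (t + 2)t / 3
Then g(t) = -22·L_0(t) - 2·L_1(t) - 10·L_2(t).
Expanding and collecting terms gives g(t) = -6t^2 - 2t - 2.
Check: g(0) = -2. ✓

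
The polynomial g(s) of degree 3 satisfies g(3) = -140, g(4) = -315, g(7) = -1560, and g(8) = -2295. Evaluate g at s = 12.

-7475

Write g(s) = as^3 + bs^2 + cs + d. Substituting each data point gives a linear system:
  27a + 9b + 3c + d = -140
  64a + 16b + 4c + d = -315
  343a + 49b + 7c + d = -1560
  512a + 64b + 8c + d = -2295
Solving the system yields a = -4, b = -4, c = 1, d = 1.
So g(s) = -4s^3 - 4s^2 + s + 1.
Then g(12) = -7475.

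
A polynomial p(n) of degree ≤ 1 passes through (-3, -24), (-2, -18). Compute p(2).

6

Using the Lagrange interpolation formula with nodes -3, -2:
  L_0(n) = (n + 2) / -1
  L_1(n) = (n + 3) / 1
Then p(n) = -24·L_0(n) - 18·L_1(n).
Expanding and collecting terms gives p(n) = 6n - 6.
Evaluating at n = 2: p(2) = 6.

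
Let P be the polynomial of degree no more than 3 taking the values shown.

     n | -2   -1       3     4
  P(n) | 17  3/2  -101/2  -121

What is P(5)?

-477/2

Write P(n) = an^3 + bn^2 + cn + d. Substituting each data point gives a linear system:
  -8a + 4b - 2c + d = 17
  -a + b - c + d = 3/2
  27a + 9b + 3c + d = -101/2
  64a + 16b + 4c + d = -121
Solving the system yields a = -2, b = 1/2, c = 0, d = -1.
So P(n) = -2n^3 + (1/2)n^2 - 1.
Then P(5) = -477/2.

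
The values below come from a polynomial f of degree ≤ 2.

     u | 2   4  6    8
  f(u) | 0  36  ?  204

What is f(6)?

104

On equispaced nodes a degree-2 polynomial has vanishing third forward difference, so
  - f(2) + 3·f(4) - 3·f(6) + f(8) = 0.
Substituting the known values and solving for f(6):
  -3·f(6) = -312
  f(6) = 104.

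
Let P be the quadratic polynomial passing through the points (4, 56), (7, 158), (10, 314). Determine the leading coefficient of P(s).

Write P(s) = as^2 + bs + c. Substituting each data point gives a linear system:
  16a + 4b + c = 56
  49a + 7b + c = 158
  100a + 10b + c = 314
Solving the system yields a = 3, b = 1, c = 4.
So P(s) = 3s^2 + s + 4.
The leading coefficient is 3.

3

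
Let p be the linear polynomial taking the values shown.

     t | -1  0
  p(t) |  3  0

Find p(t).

Write p(t) = at + b. Substituting each data point gives a linear system:
  -a + b = 3
  b = 0
Solving the system yields a = -3, b = 0.
So p(t) = -3t.
Check: p(0) = 0. ✓

p(t) = -3t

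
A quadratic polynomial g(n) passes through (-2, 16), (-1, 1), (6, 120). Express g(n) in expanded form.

g(n) = 4n^2 - 3n - 6

Using the Lagrange interpolation formula with nodes -2, -1, 6:
  L_0(n) = (n + 1)(n - 6) / 8
  L_1(n) = (n + 2)(n - 6) / -7
  L_2(n) = (n + 2)(n + 1) / 56
Then g(n) = 16·L_0(n) + 1·L_1(n) + 120·L_2(n).
Expanding and collecting terms gives g(n) = 4n^2 - 3n - 6.
Check: g(6) = 120. ✓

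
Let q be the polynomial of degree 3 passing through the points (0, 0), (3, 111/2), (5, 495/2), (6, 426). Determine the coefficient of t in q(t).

Write q(t) = at^3 + bt^2 + ct + d. Substituting each data point gives a linear system:
  d = 0
  27a + 9b + 3c + d = 111/2
  125a + 25b + 5c + d = 495/2
  216a + 36b + 6c + d = 426
Solving the system yields a = 2, b = -1/2, c = 2, d = 0.
So q(t) = 2t³ - (1/2)t² + 2t.
The coefficient of t is 2.

2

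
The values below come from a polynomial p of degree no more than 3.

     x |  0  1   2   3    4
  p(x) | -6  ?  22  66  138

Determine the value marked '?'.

The 4 known points determine the degree-3 polynomial uniquely.
Write p(x) = ax^3 + bx^2 + cx + d. Substituting each data point gives a linear system:
  d = -6
  8a + 4b + 2c + d = 22
  27a + 9b + 3c + d = 66
  64a + 16b + 4c + d = 138
Solving the system yields a = 1, b = 5, c = 0, d = -6.
So p(x) = x³ + 5x² - 6.
Then p(1) = 0.

0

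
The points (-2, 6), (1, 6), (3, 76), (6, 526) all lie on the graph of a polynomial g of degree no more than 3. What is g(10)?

Write g(s) = as^3 + bs^2 + cs + d. Substituting each data point gives a linear system:
  -8a + 4b - 2c + d = 6
  a + b + c + d = 6
  27a + 9b + 3c + d = 76
  216a + 36b + 6c + d = 526
Solving the system yields a = 2, b = 3, c = -3, d = 4.
So g(s) = 2s^3 + 3s^2 - 3s + 4.
Then g(10) = 2274.

2274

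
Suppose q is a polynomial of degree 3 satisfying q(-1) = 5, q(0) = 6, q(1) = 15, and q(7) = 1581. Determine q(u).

q(u) = 4u^3 + 4u^2 + u + 6

Write q(u) = au^3 + bu^2 + cu + d. Substituting each data point gives a linear system:
  -a + b - c + d = 5
  d = 6
  a + b + c + d = 15
  343a + 49b + 7c + d = 1581
Solving the system yields a = 4, b = 4, c = 1, d = 6.
So q(u) = 4u^3 + 4u^2 + u + 6.
Check: q(-1) = 5. ✓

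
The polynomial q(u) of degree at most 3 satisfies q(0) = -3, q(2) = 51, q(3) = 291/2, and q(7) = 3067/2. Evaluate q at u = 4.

317

Write q(u) = au^3 + bu^2 + cu + d. Substituting each data point gives a linear system:
  d = -3
  8a + 4b + 2c + d = 51
  27a + 9b + 3c + d = 291/2
  343a + 49b + 7c + d = 3067/2
Solving the system yields a = 4, b = 5/2, c = 6, d = -3.
So q(u) = 4u³ + (5/2)u² + 6u - 3.
Then q(4) = 317.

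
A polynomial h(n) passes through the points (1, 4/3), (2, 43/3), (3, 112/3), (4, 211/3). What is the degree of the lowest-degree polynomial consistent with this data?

2

Forward differences of the values at n = 1, 2, 3, 4:
  h  : 4/3  43/3  112/3  211/3
  Δ  : 13  23  33
  Δ^2: 10  10
  Δ^3: 0
The second differences are constant (10) and nonzero, while all higher differences vanish, so the minimal degree is 2.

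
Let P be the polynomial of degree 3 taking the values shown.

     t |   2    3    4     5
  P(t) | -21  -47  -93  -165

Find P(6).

-269

Using the Lagrange interpolation formula with nodes 2, 3, 4, 5:
  L_0(t) = (t - 3)(t - 4)(t - 5) / -6
  L_1(t) = (t - 2)(t - 4)(t - 5) / 2
  L_2(t) = (t - 2)(t - 3)(t - 5) / -2
  L_3(t) = (t - 2)(t - 3)(t - 4) / 6
Then P(t) = -21·L_0(t) - 47·L_1(t) - 93·L_2(t) - 165·L_3(t).
Expanding and collecting terms gives P(t) = -t^3 - t^2 - 2t - 5.
Evaluating at t = 6: P(6) = -269.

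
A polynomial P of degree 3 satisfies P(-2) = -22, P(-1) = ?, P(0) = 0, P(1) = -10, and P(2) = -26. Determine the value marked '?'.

The 4 known points determine the degree-3 polynomial uniquely.
Write P(x) = ax^3 + bx^2 + cx + d. Substituting each data point gives a linear system:
  -8a + 4b - 2c + d = -22
  d = 0
  a + b + c + d = -10
  8a + 4b + 2c + d = -26
Solving the system yields a = 1, b = -6, c = -5, d = 0.
So P(x) = x^3 - 6x^2 - 5x.
Then P(-1) = -2.

-2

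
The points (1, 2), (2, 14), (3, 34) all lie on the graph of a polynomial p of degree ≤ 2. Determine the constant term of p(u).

-2

Write p(u) = au^2 + bu + c. Substituting each data point gives a linear system:
  a + b + c = 2
  4a + 2b + c = 14
  9a + 3b + c = 34
Solving the system yields a = 4, b = 0, c = -2.
So p(u) = 4u^2 - 2.
The constant term is -2.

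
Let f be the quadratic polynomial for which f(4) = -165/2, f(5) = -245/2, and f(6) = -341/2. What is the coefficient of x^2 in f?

Write f(x) = ax^2 + bx + c. Substituting each data point gives a linear system:
  16a + 4b + c = -165/2
  25a + 5b + c = -245/2
  36a + 6b + c = -341/2
Solving the system yields a = -4, b = -4, c = -5/2.
So f(x) = -4x² - 4x - 5/2.
The leading coefficient is -4.

-4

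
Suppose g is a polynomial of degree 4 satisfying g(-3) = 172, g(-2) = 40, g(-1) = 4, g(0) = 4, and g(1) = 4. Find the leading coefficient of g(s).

1

Write g(s) = as^4 + bs^3 + cs^2 + ds + e. Substituting each data point gives a linear system:
  81a - 27b + 9c - 3d + e = 172
  16a - 8b + 4c - 2d + e = 40
  a - b + c - d + e = 4
  e = 4
  a + b + c + d + e = 4
Solving the system yields a = 1, b = -4, c = -1, d = 4, e = 4.
So g(s) = s^4 - 4s^3 - s^2 + 4s + 4.
The leading coefficient is 1.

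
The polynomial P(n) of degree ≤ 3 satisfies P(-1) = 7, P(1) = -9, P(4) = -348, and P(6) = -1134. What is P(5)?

-665

Using the Lagrange interpolation formula with nodes -1, 1, 4, 6:
  L_0(n) = (n - 1)(n - 4)(n - 6) / -70
  L_1(n) = (n + 1)(n - 4)(n - 6) / 30
  L_2(n) = (n + 1)(n - 1)(n - 6) / -30
  L_3(n) = (n + 1)(n - 1)(n - 4) / 70
Then P(n) = 7·L_0(n) - 9·L_1(n) - 348·L_2(n) - 1134·L_3(n).
Expanding and collecting terms gives P(n) = -5n³ - n² - 3n.
Evaluating at n = 5: P(5) = -665.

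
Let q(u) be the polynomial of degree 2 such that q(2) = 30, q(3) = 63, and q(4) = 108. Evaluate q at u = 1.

9

Using the Lagrange interpolation formula with nodes 2, 3, 4:
  L_0(u) = (u - 3)(u - 4) / 2
  L_1(u) = (u - 2)(u - 4) / -1
  L_2(u) = (u - 2)(u - 3) / 2
Then q(u) = 30·L_0(u) + 63·L_1(u) + 108·L_2(u).
Expanding and collecting terms gives q(u) = 6u^2 + 3u.
Evaluating at u = 1: q(1) = 9.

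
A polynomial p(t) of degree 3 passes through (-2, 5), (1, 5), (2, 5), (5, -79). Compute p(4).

Write p(t) = at^3 + bt^2 + ct + d. Substituting each data point gives a linear system:
  -8a + 4b - 2c + d = 5
  a + b + c + d = 5
  8a + 4b + 2c + d = 5
  125a + 25b + 5c + d = -79
Solving the system yields a = -1, b = 1, c = 4, d = 1.
So p(t) = -t^3 + t^2 + 4t + 1.
Then p(4) = -31.

-31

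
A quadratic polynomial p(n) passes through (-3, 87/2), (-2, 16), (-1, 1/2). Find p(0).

Using the Lagrange interpolation formula with nodes -3, -2, -1:
  L_0(n) = (n + 2)(n + 1) / 2
  L_1(n) = (n + 3)(n + 1) / -1
  L_2(n) = (n + 3)(n + 2) / 2
Then p(n) = 87/2·L_0(n) + 16·L_1(n) + 1/2·L_2(n).
Expanding and collecting terms gives p(n) = 6n^2 + (5/2)n - 3.
Evaluating at n = 0: p(0) = -3.

-3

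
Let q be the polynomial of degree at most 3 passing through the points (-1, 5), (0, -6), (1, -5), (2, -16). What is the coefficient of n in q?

-1

Write q(n) = an^3 + bn^2 + cn + d. Substituting each data point gives a linear system:
  -a + b - c + d = 5
  d = -6
  a + b + c + d = -5
  8a + 4b + 2c + d = -16
Solving the system yields a = -4, b = 6, c = -1, d = -6.
So q(n) = -4n³ + 6n² - n - 6.
The coefficient of n is -1.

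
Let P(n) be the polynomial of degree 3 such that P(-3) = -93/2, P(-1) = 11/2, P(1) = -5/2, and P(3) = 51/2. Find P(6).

Write P(n) = an^3 + bn^2 + cn + d. Substituting each data point gives a linear system:
  -27a + 9b - 3c + d = -93/2
  -a + b - c + d = 11/2
  a + b + c + d = -5/2
  27a + 9b + 3c + d = 51/2
Solving the system yields a = 2, b = -3/2, c = -6, d = 3.
So P(n) = 2n^3 - (3/2)n^2 - 6n + 3.
Then P(6) = 345.

345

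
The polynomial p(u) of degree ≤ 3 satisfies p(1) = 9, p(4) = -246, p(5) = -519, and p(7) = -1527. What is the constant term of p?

6

Write p(u) = au^3 + bu^2 + cu + d. Substituting each data point gives a linear system:
  a + b + c + d = 9
  64a + 16b + 4c + d = -246
  125a + 25b + 5c + d = -519
  343a + 49b + 7c + d = -1527
Solving the system yields a = -5, b = 3, c = 5, d = 6.
So p(u) = -5u^3 + 3u^2 + 5u + 6.
The constant term is 6.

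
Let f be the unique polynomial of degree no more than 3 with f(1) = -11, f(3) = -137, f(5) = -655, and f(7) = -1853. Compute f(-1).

11

Using the Lagrange interpolation formula with nodes 1, 3, 5, 7:
  L_0(n) = (n - 3)(n - 5)(n - 7) / -48
  L_1(n) = (n - 1)(n - 5)(n - 7) / 16
  L_2(n) = (n - 1)(n - 3)(n - 7) / -16
  L_3(n) = (n - 1)(n - 3)(n - 5) / 48
Then f(n) = -11·L_0(n) - 137·L_1(n) - 655·L_2(n) - 1853·L_3(n).
Expanding and collecting terms gives f(n) = -6n³ + 5n² - 5n - 5.
Evaluating at n = -1: f(-1) = 11.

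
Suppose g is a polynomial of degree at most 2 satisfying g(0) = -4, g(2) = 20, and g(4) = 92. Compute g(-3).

50

Forward differences of the values at n = 0, 2, 4:
  g  : -4  20  92
  Δ  : 24  72
  Δ^2: 48
The second differences are constant, confirming degree 2.
Interpolating (Newton forward form) and evaluating at n = -3 gives g(-3) = 50.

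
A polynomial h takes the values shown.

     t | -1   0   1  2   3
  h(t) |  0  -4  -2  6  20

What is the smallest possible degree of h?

2

Divided differences on the nodes -1, 0, 1, 2, 3:
  order 0: 0  -4  -2  6  20
  order 1: -4  2  8  14
  order 2: 3  3  3
  order 3: 0  0
  order 4: 0
The order-2 divided differences are all 3 (nonzero) and every higher order vanishes, so the data lies on a polynomial of degree exactly 2.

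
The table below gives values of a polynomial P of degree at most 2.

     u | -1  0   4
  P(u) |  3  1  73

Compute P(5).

Using the Lagrange interpolation formula with nodes -1, 0, 4:
  L_0(u) = u(u - 4) / 5
  L_1(u) = (u + 1)(u - 4) / -4
  L_2(u) = (u + 1)u / 20
Then P(u) = 3·L_0(u) + 1·L_1(u) + 73·L_2(u).
Expanding and collecting terms gives P(u) = 4u² + 2u + 1.
Evaluating at u = 5: P(5) = 111.

111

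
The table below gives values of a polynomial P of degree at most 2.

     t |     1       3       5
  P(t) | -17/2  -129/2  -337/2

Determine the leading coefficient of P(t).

Write P(t) = at^2 + bt + c. Substituting each data point gives a linear system:
  a + b + c = -17/2
  9a + 3b + c = -129/2
  25a + 5b + c = -337/2
Solving the system yields a = -6, b = -4, c = 3/2.
So P(t) = -6t^2 - 4t + 3/2.
The leading coefficient is -6.

-6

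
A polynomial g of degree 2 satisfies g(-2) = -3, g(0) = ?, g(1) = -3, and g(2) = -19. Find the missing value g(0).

5

The 3 known points determine the degree-2 polynomial uniquely.
Write g(t) = at^2 + bt + c. Substituting each data point gives a linear system:
  4a - 2b + c = -3
  a + b + c = -3
  4a + 2b + c = -19
Solving the system yields a = -4, b = -4, c = 5.
So g(t) = -4t² - 4t + 5.
Then g(0) = 5.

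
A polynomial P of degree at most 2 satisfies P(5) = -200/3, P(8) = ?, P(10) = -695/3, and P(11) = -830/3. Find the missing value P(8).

-461/3

The 3 known points determine the degree-2 polynomial uniquely.
Write P(x) = ax^2 + bx + c. Substituting each data point gives a linear system:
  25a + 5b + c = -200/3
  100a + 10b + c = -695/3
  121a + 11b + c = -830/3
Solving the system yields a = -2, b = -3, c = -5/3.
So P(x) = -2x^2 - 3x - 5/3.
Then P(8) = -461/3.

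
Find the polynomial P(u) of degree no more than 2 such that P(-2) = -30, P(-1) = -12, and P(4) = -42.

Write P(u) = au^2 + bu + c. Substituting each data point gives a linear system:
  4a - 2b + c = -30
  a - b + c = -12
  16a + 4b + c = -42
Solving the system yields a = -4, b = 6, c = -2.
So P(u) = -4u^2 + 6u - 2.
Check: P(-1) = -12. ✓

P(u) = -4u^2 + 6u - 2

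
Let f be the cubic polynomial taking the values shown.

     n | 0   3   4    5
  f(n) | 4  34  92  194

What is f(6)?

Using the Lagrange interpolation formula with nodes 0, 3, 4, 5:
  L_0(n) = (n - 3)(n - 4)(n - 5) / -60
  L_1(n) = n(n - 4)(n - 5) / 6
  L_2(n) = n(n - 3)(n - 5) / -4
  L_3(n) = n(n - 3)(n - 4) / 10
Then f(n) = 4·L_0(n) + 34·L_1(n) + 92·L_2(n) + 194·L_3(n).
Expanding and collecting terms gives f(n) = 2n^3 - 2n^2 - 2n + 4.
Evaluating at n = 6: f(6) = 352.

352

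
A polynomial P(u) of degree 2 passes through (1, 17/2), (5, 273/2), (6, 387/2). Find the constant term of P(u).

3/2

Write P(u) = au^2 + bu + c. Substituting each data point gives a linear system:
  a + b + c = 17/2
  25a + 5b + c = 273/2
  36a + 6b + c = 387/2
Solving the system yields a = 5, b = 2, c = 3/2.
So P(u) = 5u^2 + 2u + 3/2.
The constant term is 3/2.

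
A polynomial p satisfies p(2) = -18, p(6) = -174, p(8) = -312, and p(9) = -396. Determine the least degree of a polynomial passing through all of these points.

Divided differences on the nodes 2, 6, 8, 9:
  order 0: -18  -174  -312  -396
  order 1: -39  -69  -84
  order 2: -5  -5
  order 3: 0
The order-2 divided differences are all -5 (nonzero) and every higher order vanishes, so the data lies on a polynomial of degree exactly 2.

2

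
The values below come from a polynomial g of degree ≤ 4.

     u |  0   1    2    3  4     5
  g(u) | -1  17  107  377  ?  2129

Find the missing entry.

983

The 5 known points determine the degree-4 polynomial uniquely.
Write g(u) = au^4 + bu^3 + cu^2 + du + e. Substituting each data point gives a linear system:
  e = -1
  a + b + c + d + e = 17
  16a + 8b + 4c + 2d + e = 107
  81a + 27b + 9c + 3d + e = 377
  625a + 125b + 25c + 5d + e = 2129
Solving the system yields a = 2, b = 6, c = 4, d = 6, e = -1.
So g(u) = 2u^4 + 6u^3 + 4u^2 + 6u - 1.
Then g(4) = 983.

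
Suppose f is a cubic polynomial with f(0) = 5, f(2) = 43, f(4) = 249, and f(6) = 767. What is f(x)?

f(x) = 3x^3 + 3x^2 + x + 5

Using the Lagrange interpolation formula with nodes 0, 2, 4, 6:
  L_0(x) = (x - 2)(x - 4)(x - 6) / -48
  L_1(x) = x(x - 4)(x - 6) / 16
  L_2(x) = x(x - 2)(x - 6) / -16
  L_3(x) = x(x - 2)(x - 4) / 48
Then f(x) = 5·L_0(x) + 43·L_1(x) + 249·L_2(x) + 767·L_3(x).
Expanding and collecting terms gives f(x) = 3x^3 + 3x^2 + x + 5.
Check: f(2) = 43. ✓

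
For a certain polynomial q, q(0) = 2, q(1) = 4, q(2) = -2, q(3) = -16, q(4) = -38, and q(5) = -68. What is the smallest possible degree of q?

Forward differences of the values at u = 0, 1, 2, 3, 4, 5:
  q  : 2  4  -2  -16  -38  -68
  Δ  : 2  -6  -14  -22  -30
  Δ^2: -8  -8  -8  -8
  Δ^3: 0  0  0
  Δ^4: 0  0
  Δ^5: 0
The second differences are constant (-8) and nonzero, while all higher differences vanish, so the minimal degree is 2.

2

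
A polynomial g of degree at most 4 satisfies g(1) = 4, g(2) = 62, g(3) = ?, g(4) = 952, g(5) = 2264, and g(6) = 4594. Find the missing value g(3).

On equispaced nodes a degree-4 polynomial has vanishing fifth forward difference, so
  - g(1) + 5·g(2) - 10·g(3) + 10·g(4) - 5·g(5) + g(6) = 0.
Substituting the known values and solving for g(3):
  -10·g(3) = -3100
  g(3) = 310.

310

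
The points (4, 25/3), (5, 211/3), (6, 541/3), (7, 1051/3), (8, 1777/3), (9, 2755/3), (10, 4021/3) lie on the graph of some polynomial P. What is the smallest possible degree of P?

3

Forward differences of the values at t = 4, 5, 6, 7, 8, 9, 10:
  P  : 25/3  211/3  541/3  1051/3  1777/3  2755/3  4021/3
  Δ  : 62  110  170  242  326  422
  Δ^2: 48  60  72  84  96
  Δ^3: 12  12  12  12
  Δ^4: 0  0  0
  Δ^5: 0  0
  Δ^6: 0
The third differences are constant (12) and nonzero, while all higher differences vanish, so the minimal degree is 3.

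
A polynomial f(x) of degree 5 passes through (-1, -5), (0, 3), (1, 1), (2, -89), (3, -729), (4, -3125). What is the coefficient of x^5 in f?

-3

Write f(x) = ax^5 + bx^4 + cx^3 + dx^2 + ex + k. Substituting each data point gives a linear system:
  -a + b - c + d - e + k = -5
  k = 3
  a + b + c + d + e + k = 1
  32a + 16b + 8c + 4d + 2e + k = -89
  243a + 81b + 27c + 9d + 3e + k = -729
  1024a + 256b + 64c + 16d + 4e + k = -3125
Solving the system yields a = -3, b = -1, c = 4, d = -4, e = 2, k = 3.
So f(x) = -3x^5 - x^4 + 4x^3 - 4x^2 + 2x + 3.
The leading coefficient is -3.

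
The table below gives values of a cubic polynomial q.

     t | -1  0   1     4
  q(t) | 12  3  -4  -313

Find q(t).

q(t) = -5t^3 + t^2 - 3t + 3

Using the Lagrange interpolation formula with nodes -1, 0, 1, 4:
  L_0(t) = t(t - 1)(t - 4) / -10
  L_1(t) = (t + 1)(t - 1)(t - 4) / 4
  L_2(t) = (t + 1)t(t - 4) / -6
  L_3(t) = (t + 1)t(t - 1) / 60
Then q(t) = 12·L_0(t) + 3·L_1(t) - 4·L_2(t) - 313·L_3(t).
Expanding and collecting terms gives q(t) = -5t^3 + t^2 - 3t + 3.
Check: q(0) = 3. ✓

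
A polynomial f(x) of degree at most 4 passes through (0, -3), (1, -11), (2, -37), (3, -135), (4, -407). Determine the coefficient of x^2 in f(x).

Write f(x) = ax^4 + bx^3 + cx^2 + dx + e. Substituting each data point gives a linear system:
  e = -3
  a + b + c + d + e = -11
  16a + 8b + 4c + 2d + e = -37
  81a + 27b + 9c + 3d + e = -135
  256a + 64b + 16c + 4d + e = -407
Solving the system yields a = -2, b = 3, c = -4, d = -5, e = -3.
So f(x) = -2x⁴ + 3x³ - 4x² - 5x - 3.
The coefficient of x^2 is -4.

-4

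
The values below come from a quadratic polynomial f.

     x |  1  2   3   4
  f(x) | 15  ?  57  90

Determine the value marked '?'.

32

The 3 known points determine the degree-2 polynomial uniquely.
Write f(x) = ax^2 + bx + c. Substituting each data point gives a linear system:
  a + b + c = 15
  9a + 3b + c = 57
  16a + 4b + c = 90
Solving the system yields a = 4, b = 5, c = 6.
So f(x) = 4x² + 5x + 6.
Then f(2) = 32.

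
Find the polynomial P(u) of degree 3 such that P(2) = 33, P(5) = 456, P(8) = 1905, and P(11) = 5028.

P(u) = 4u^3 - 3u^2 + 6u + 1

Write P(u) = au^3 + bu^2 + cu + d. Substituting each data point gives a linear system:
  8a + 4b + 2c + d = 33
  125a + 25b + 5c + d = 456
  512a + 64b + 8c + d = 1905
  1331a + 121b + 11c + d = 5028
Solving the system yields a = 4, b = -3, c = 6, d = 1.
So P(u) = 4u^3 - 3u^2 + 6u + 1.
Check: P(11) = 5028. ✓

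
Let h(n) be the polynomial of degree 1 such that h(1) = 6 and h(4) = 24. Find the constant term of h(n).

0

Write h(n) = an + b. Substituting each data point gives a linear system:
  a + b = 6
  4a + b = 24
Solving the system yields a = 6, b = 0.
So h(n) = 6n.
The constant term is 0.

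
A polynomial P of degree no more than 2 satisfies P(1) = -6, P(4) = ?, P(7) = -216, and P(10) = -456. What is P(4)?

On equispaced nodes a degree-2 polynomial has vanishing third forward difference, so
  - P(1) + 3·P(4) - 3·P(7) + P(10) = 0.
Substituting the known values and solving for P(4):
  3·P(4) = -198
  P(4) = -66.

-66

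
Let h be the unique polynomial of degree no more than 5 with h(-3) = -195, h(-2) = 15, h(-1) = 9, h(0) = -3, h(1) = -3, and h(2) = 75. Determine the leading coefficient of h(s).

Write h(s) = as^5 + bs^4 + cs^3 + ds^2 + es + k. Substituting each data point gives a linear system:
  -243a + 81b - 27c + 9d - 3e + k = -195
  -32a + 16b - 8c + 4d - 2e + k = 15
  -a + b - c + d - e + k = 9
  k = -3
  a + b + c + d + e + k = -3
  32a + 16b + 8c + 4d + 2e + k = 75
Solving the system yields a = 2, b = 2, c = -3, d = 4, e = -5, k = -3.
So h(s) = 2s⁵ + 2s⁴ - 3s³ + 4s² - 5s - 3.
The leading coefficient is 2.

2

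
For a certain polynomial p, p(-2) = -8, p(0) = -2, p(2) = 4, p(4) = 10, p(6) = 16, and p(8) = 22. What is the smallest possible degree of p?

Forward differences of the values at t = -2, 0, 2, 4, 6, 8:
  p  : -8  -2  4  10  16  22
  Δ  : 6  6  6  6  6
  Δ^2: 0  0  0  0
  Δ^3: 0  0  0
  Δ^4: 0  0
  Δ^5: 0
The first differences are constant (6) and nonzero, while all higher differences vanish, so the minimal degree is 1.

1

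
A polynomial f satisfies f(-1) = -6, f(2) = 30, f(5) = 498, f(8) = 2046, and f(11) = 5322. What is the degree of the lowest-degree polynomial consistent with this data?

3

Forward differences of the values at s = -1, 2, 5, 8, 11:
  f  : -6  30  498  2046  5322
  Δ  : 36  468  1548  3276
  Δ^2: 432  1080  1728
  Δ^3: 648  648
  Δ^4: 0
The third differences are constant (648) and nonzero, while all higher differences vanish, so the minimal degree is 3.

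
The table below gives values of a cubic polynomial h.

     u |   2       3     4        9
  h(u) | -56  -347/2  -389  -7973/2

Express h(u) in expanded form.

h(u) = -5u^3 - 4u^2 - (5/2)u + 5

Write h(u) = au^3 + bu^2 + cu + d. Substituting each data point gives a linear system:
  8a + 4b + 2c + d = -56
  27a + 9b + 3c + d = -347/2
  64a + 16b + 4c + d = -389
  729a + 81b + 9c + d = -7973/2
Solving the system yields a = -5, b = -4, c = -5/2, d = 5.
So h(u) = -5u^3 - 4u^2 - (5/2)u + 5.
Check: h(4) = -389. ✓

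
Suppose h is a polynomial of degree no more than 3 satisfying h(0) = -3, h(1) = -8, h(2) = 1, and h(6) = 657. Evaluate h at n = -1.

-8

Using the Lagrange interpolation formula with nodes 0, 1, 2, 6:
  L_0(n) = (n - 1)(n - 2)(n - 6) / -12
  L_1(n) = n(n - 2)(n - 6) / 5
  L_2(n) = n(n - 1)(n - 6) / -8
  L_3(n) = n(n - 1)(n - 2) / 120
Then h(n) = -3·L_0(n) - 8·L_1(n) + 1·L_2(n) + 657·L_3(n).
Expanding and collecting terms gives h(n) = 4n^3 - 5n^2 - 4n - 3.
Evaluating at n = -1: h(-1) = -8.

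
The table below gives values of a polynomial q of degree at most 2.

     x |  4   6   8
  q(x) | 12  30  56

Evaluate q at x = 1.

0

Using the Lagrange interpolation formula with nodes 4, 6, 8:
  L_0(x) = (x - 6)(x - 8) / 8
  L_1(x) = (x - 4)(x - 8) / -4
  L_2(x) = (x - 4)(x - 6) / 8
Then q(x) = 12·L_0(x) + 30·L_1(x) + 56·L_2(x).
Expanding and collecting terms gives q(x) = x^2 - x.
Evaluating at x = 1: q(1) = 0.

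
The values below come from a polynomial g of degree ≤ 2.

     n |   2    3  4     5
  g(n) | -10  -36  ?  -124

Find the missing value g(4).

-74

The 3 known points determine the degree-2 polynomial uniquely.
Write g(n) = an^2 + bn + c. Substituting each data point gives a linear system:
  4a + 2b + c = -10
  9a + 3b + c = -36
  25a + 5b + c = -124
Solving the system yields a = -6, b = 4, c = 6.
So g(n) = -6n^2 + 4n + 6.
Then g(4) = -74.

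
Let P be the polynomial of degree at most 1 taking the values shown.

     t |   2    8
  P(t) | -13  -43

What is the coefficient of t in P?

-5

Write P(t) = at + b. Substituting each data point gives a linear system:
  2a + b = -13
  8a + b = -43
Solving the system yields a = -5, b = -3.
So P(t) = -5t - 3.
The leading coefficient is -5.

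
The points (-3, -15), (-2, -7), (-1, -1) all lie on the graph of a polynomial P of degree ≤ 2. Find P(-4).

Write P(n) = an^2 + bn + c. Substituting each data point gives a linear system:
  9a - 3b + c = -15
  4a - 2b + c = -7
  a - b + c = -1
Solving the system yields a = -1, b = 3, c = 3.
So P(n) = -n^2 + 3n + 3.
Then P(-4) = -25.

-25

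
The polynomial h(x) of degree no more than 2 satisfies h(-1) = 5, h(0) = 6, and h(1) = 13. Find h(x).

h(x) = 3x^2 + 4x + 6

Using the Lagrange interpolation formula with nodes -1, 0, 1:
  L_0(x) = x(x - 1) / 2
  L_1(x) = (x + 1)(x - 1) / -1
  L_2(x) = (x + 1)x / 2
Then h(x) = 5·L_0(x) + 6·L_1(x) + 13·L_2(x).
Expanding and collecting terms gives h(x) = 3x^2 + 4x + 6.
Check: h(1) = 13. ✓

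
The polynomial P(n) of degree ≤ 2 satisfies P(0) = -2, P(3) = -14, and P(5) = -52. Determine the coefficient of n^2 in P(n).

-3

Write P(n) = an^2 + bn + c. Substituting each data point gives a linear system:
  c = -2
  9a + 3b + c = -14
  25a + 5b + c = -52
Solving the system yields a = -3, b = 5, c = -2.
So P(n) = -3n² + 5n - 2.
The leading coefficient is -3.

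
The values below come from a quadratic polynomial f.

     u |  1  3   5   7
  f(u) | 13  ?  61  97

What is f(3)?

The 3 known points determine the degree-2 polynomial uniquely.
Write f(u) = au^2 + bu + c. Substituting each data point gives a linear system:
  a + b + c = 13
  25a + 5b + c = 61
  49a + 7b + c = 97
Solving the system yields a = 1, b = 6, c = 6.
So f(u) = u^2 + 6u + 6.
Then f(3) = 33.

33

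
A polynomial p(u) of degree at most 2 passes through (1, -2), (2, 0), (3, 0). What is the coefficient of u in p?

Write p(u) = au^2 + bu + c. Substituting each data point gives a linear system:
  a + b + c = -2
  4a + 2b + c = 0
  9a + 3b + c = 0
Solving the system yields a = -1, b = 5, c = -6.
So p(u) = -u^2 + 5u - 6.
The coefficient of u is 5.

5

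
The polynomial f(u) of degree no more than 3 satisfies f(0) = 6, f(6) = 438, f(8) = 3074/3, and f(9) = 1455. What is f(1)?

Write f(u) = au^3 + bu^2 + cu + d. Substituting each data point gives a linear system:
  d = 6
  216a + 36b + 6c + d = 438
  512a + 64b + 8c + d = 3074/3
  729a + 81b + 9c + d = 1455
Solving the system yields a = 2, b = -1/3, c = 2, d = 6.
So f(u) = 2u³ - (1/3)u² + 2u + 6.
Then f(1) = 29/3.

29/3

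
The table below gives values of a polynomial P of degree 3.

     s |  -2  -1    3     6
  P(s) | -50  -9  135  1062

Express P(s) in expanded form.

Using the Lagrange interpolation formula with nodes -2, -1, 3, 6:
  L_0(s) = (s + 1)(s - 3)(s - 6) / -40
  L_1(s) = (s + 2)(s - 3)(s - 6) / 28
  L_2(s) = (s + 2)(s + 1)(s - 6) / -60
  L_3(s) = (s + 2)(s + 1)(s - 3) / 168
Then P(s) = -50·L_0(s) - 9·L_1(s) + 135·L_2(s) + 1062·L_3(s).
Expanding and collecting terms gives P(s) = 5s³ - s² + 3s.
Check: P(6) = 1062. ✓

P(s) = 5s^3 - s^2 + 3s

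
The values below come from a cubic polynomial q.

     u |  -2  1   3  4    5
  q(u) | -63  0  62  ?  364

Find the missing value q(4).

171

The 4 known points determine the degree-3 polynomial uniquely.
Write q(u) = au^3 + bu^2 + cu + d. Substituting each data point gives a linear system:
  -8a + 4b - 2c + d = -63
  a + b + c + d = 0
  27a + 9b + 3c + d = 62
  125a + 25b + 5c + d = 364
Solving the system yields a = 4, b = -6, c = 3, d = -1.
So q(u) = 4u³ - 6u² + 3u - 1.
Then q(4) = 171.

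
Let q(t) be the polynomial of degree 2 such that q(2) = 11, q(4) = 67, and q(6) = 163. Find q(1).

-2

Using the Lagrange interpolation formula with nodes 2, 4, 6:
  L_0(t) = (t - 4)(t - 6) / 8
  L_1(t) = (t - 2)(t - 6) / -4
  L_2(t) = (t - 2)(t - 4) / 8
Then q(t) = 11·L_0(t) + 67·L_1(t) + 163·L_2(t).
Expanding and collecting terms gives q(t) = 5t^2 - 2t - 5.
Evaluating at t = 1: q(1) = -2.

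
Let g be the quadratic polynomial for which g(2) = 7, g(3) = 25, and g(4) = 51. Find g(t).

g(t) = 4t^2 - 2t - 5

Using the Lagrange interpolation formula with nodes 2, 3, 4:
  L_0(t) = (t - 3)(t - 4) / 2
  L_1(t) = (t - 2)(t - 4) / -1
  L_2(t) = (t - 2)(t - 3) / 2
Then g(t) = 7·L_0(t) + 25·L_1(t) + 51·L_2(t).
Expanding and collecting terms gives g(t) = 4t^2 - 2t - 5.
Check: g(4) = 51. ✓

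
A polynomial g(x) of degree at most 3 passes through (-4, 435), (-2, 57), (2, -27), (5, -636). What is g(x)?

g(x) = -6x^3 + 4x^2 + 3x - 1

Write g(x) = ax^3 + bx^2 + cx + d. Substituting each data point gives a linear system:
  -64a + 16b - 4c + d = 435
  -8a + 4b - 2c + d = 57
  8a + 4b + 2c + d = -27
  125a + 25b + 5c + d = -636
Solving the system yields a = -6, b = 4, c = 3, d = -1.
So g(x) = -6x^3 + 4x^2 + 3x - 1.
Check: g(2) = -27. ✓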